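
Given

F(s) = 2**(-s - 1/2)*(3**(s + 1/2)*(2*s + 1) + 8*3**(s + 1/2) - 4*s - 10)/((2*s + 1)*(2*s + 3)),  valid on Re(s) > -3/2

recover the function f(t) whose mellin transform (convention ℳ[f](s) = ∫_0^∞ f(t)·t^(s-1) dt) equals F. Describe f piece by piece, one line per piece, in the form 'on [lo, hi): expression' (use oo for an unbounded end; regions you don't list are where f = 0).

peel off the shared t-power: t on [0, 1/2); 2 - t on [1/2, 3/2)
breakpoints 1/2: one integral from each of the 2 segments
between 0 and 1/2 the integrand is t**(3/2)·t^(s-1)
on [1/2, 3/2) integrate f = sqrt(t)*(2 - t) against the kernel

on [0, 1/2): t**(3/2)
on [1/2, 3/2): sqrt(t)*(2 - t)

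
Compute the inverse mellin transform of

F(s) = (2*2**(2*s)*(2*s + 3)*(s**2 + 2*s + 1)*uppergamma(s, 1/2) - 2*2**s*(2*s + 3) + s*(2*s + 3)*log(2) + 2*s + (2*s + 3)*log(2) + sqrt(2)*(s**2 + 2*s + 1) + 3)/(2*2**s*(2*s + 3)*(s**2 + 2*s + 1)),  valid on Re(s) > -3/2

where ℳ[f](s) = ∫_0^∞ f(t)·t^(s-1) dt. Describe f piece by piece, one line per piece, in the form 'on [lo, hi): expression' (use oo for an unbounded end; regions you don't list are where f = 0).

on [0, 1/2): t**(3/2)
on [1/2, 1): t*log(t)
on [1, oo): exp(-t/2)

cuts at 1/2, 1: linearity sums the 3 kernel integrals
piece [0, 1/2): integrate t**(3/2) against the kernel
the [1/2, 1) slice contributes ∫ t*log(t)·t^(s-1) dt
segment [1, ∞) carries exp(-t/2); integrate it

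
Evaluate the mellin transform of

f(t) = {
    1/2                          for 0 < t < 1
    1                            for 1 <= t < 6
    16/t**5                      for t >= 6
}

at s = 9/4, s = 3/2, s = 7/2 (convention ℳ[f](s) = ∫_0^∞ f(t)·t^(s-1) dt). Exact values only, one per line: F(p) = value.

F(9/4) = -2/9 + 4760*6**(1/4)/297
F(3/2) = -1/3 + 2270*sqrt(6)/567
F(7/2) = -1/7 + 11720*sqrt(6)/189

remove the shared t-power first: t/2 on [0, 1); t on [1, 6); 16/t**4 on [6, ∞)
undo the common scale on t: t on [0, 1/2); 2*t on [1/2, 3); t**(-4) on [3, ∞)
summing 3 kernel integrals split by 1, 6 yields ℳ[f](s)
over [0, 1), the kernel integral of 1/2 enters the sum
on [1, 6): add ∫ 1·t^(s-1) dt
over [6, ∞), the kernel integral of 16/t**5 enters the sum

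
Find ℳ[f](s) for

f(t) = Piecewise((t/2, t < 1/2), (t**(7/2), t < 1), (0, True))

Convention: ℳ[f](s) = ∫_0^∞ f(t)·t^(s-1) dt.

treat the 2 regions marked off by 1/2 separately and sum
segment 0 to 1/2 holds t/2; add its integral
on [1/2, 1) integrate f = t**(7/2) against the kernel

(-2**(1/2 - s)*(s + 1) + 16*s + 16 + 2*(2*s + 7)/2**s)/(8*(s + 1)*(2*s + 7))
  Re(s) > -1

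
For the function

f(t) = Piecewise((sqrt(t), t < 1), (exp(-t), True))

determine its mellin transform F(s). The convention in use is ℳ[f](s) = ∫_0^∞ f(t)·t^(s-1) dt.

((2*s + 1)*uppergamma(s, 1) + 2)/(2*s + 1)
  Re(s) > -1/2

slice at 1, transform all 2 pieces, and sum them
segment 0 to 1 holds sqrt(t); add its integral
∫ exp(-t)·t^(s-1) over [1, ∞)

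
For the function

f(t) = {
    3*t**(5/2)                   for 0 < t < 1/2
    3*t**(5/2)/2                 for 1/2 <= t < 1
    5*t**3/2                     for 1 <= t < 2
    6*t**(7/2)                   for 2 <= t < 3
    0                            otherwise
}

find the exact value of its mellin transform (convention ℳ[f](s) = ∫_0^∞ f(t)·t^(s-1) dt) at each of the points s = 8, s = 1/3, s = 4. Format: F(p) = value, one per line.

the 4 pieces separated at 1/2, 1, 2 each add one integral
between 0 and 1/2 the integrand is 3*t**(5/2)·t^(s-1)
for t in [1/2, 1): the term is ∫ 3*t**(5/2)/2·t^(s-1)
between 1 and 2 the integrand is 5*t**3/2·t^(s-1)
[2, 3) adds the kernel integral of 6*t**(7/2)

F(8) = -352321513*sqrt(2)/329728 + 71667/154 + 2125764*sqrt(3)/23
F(1/3) = -288*2**(5/6)/23 - 15/68 + 9*2**(1/6)/136 + 6*2**(1/3) + 972*3**(5/6)/23
F(4) = -851953*sqrt(2)/8320 + 8297/182 + 8748*sqrt(3)/5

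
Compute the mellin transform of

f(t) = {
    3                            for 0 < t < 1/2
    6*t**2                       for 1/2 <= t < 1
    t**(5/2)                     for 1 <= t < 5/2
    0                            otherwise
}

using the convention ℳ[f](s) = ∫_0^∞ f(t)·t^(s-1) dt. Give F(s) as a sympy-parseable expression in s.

treat the 3 regions marked off by 1/2, 1 separately and sum
[0, 1/2) adds the kernel integral of 3
∫ 6*t**2·t^(s-1) over [1/2, 1)
between 1 and 5/2 the integrand is t**(5/2)·t^(s-1)

(40*2**s*s**2 + 104*2**s*s + 25*sqrt(10)*5**s*s**2 + 50*sqrt(10)*5**s*s + 12*s**2 + 78*s + 120)/(4*2**s*s*(2*s**2 + 9*s + 10))
  Re(s) > 0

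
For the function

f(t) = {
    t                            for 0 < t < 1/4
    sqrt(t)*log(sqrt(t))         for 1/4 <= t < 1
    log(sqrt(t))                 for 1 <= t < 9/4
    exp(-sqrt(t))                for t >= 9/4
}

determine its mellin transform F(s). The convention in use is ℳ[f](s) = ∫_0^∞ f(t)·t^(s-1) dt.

(8*2**(2*s)*s**2*(s + 1)*(4*s**2 + 4*s + 1)*uppergamma(2*s, 3/2) - 8*2**(2*s)*s**2*(s + 1) + 2*2**(2*s)*(s + 1)*(4*s**2 + 4*s + 1) + 9**s*s*(s + 1)*(-4*log(2) + 4*log(3))*(4*s**2 + 4*s + 1) - 2*9**s*(s + 1)*(4*s**2 + 4*s + 1) + 8*s**3*(s + 1)*log(2) + 4*s**2*(s + 1)*log(2) + 4*s**2*(s + 1) + s**2*(4*s**2 + 4*s + 1))/(4*2**(2*s)*s**2*(s + 1)*(4*s**2 + 4*s + 1))
  Re(s) > -1

invert the power substitution to get t**2 on [0, 1/2); t*log(t) on [1/2, 1); log(t) on [1, 3/2); …
linearity at 1/4, 1, 9/4 turns ℳ[f](s) into 4 summed integrals
[0, 1/4) adds the kernel integral of t
for t in [1/4, 1): the term is ∫ sqrt(t)*log(sqrt(t))·t^(s-1)
for t in [1, 9/4): the term is ∫ log(sqrt(t))·t^(s-1)
over [9/4, ∞), the kernel integral of exp(-sqrt(t)) enters the sum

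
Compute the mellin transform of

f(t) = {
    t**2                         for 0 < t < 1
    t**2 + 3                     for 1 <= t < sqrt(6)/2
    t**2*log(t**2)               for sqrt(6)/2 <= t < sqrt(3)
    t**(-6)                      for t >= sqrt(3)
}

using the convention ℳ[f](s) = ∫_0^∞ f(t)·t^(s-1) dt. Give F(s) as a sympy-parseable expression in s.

(-81*2**(s/2)*s*(s/2 - 3)*(s**2/4 + s + 1) - 162*2**(s/2)*(s/2 - 3)*(s**2/4 + s + 1) - 81*3**(s/2)*s**2*(s/2 - 3)*(s/2 + 1)*log(3)/4 + 81*3**(s/2)*s**2*(s/2 - 3)*(s/2 + 1)*log(2)/4 - 81*3**(s/2)*s*(s/2 - 3)*(s/2 + 1)*log(3)/2 + 81*3**(s/2)*s*(s/2 - 3)*(s/2 + 1)*log(2)/2 + 81*3**(s/2)*s*(s/2 - 3)*(s/2 + 1)/2 + 243*3**(s/2)*s*(s/2 - 3)*(s**2/4 + s + 1)/2 + 162*3**(s/2)*(s/2 - 3)*(s**2/4 + s + 1) + 81*6**(s/2)*s**2*(s/2 - 3)*(s/2 + 1)*log(3)/2 - 81*6**(s/2)*s*(s/2 - 3)*(s/2 + 1) + 81*6**(s/2)*s*(s/2 - 3)*(s/2 + 1)*log(3) - 6**(s/2)*s*(s/2 + 1)*(s**2/4 + s + 1))/(54*2**(s/2)*s*(s/2 - 3)*(s/2 + 1)*(s**2/4 + s + 1))
  -2 < Re(s) < 6

invert the power substitution to get t on [0, 1); t + 3 on [1, 3/2); t*log(t) on [3/2, 3); …
cuts at 1, sqrt(6)/2, sqrt(3): linearity sums the 4 kernel integrals
on [0, 1): add ∫ t**2·t^(s-1) dt
segment [1, sqrt(6)/2) carries (t**2 + 3); integrate it
∫ t**2*log(t**2)·t^(s-1) over [sqrt(6)/2, sqrt(3))
segment sqrt(3) to ∞ holds t**(-6); add its integral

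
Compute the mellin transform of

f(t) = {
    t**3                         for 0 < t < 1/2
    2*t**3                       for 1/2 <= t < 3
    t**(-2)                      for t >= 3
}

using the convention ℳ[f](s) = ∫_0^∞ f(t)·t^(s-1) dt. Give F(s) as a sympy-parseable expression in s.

(3880*6**s*s - 7800*6**s - 9*s + 18)/(72*2**s*(s**2 + s - 6))
  -3 < Re(s) < 2

back out the shared t-power: t on [0, 1/2); 2*t on [1/2, 3); t**(-4) on [3, ∞)
breakpoints 1/2, 3: one integral from each of the 3 segments
between 0 and 1/2 the integrand is t**3·t^(s-1)
on [1/2, 3) integrate f = 2*t**3 against the kernel
on [3, ∞): add ∫ t**(-2)·t^(s-1) dt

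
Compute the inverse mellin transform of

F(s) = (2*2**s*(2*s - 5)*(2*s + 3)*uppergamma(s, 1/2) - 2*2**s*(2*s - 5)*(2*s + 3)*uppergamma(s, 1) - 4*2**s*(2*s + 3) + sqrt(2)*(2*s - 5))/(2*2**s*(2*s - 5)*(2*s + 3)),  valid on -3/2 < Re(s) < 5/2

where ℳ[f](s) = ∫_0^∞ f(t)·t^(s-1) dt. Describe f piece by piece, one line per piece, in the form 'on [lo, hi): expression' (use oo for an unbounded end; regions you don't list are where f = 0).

on [0, 1/2): t**(3/2)
on [1/2, 1): exp(-t)
on [1, oo): t**(-5/2)

summing 3 kernel integrals split by 1/2, 1 yields ℳ[f](s)
[0, 1/2) adds the kernel integral of t**(3/2)
on [1/2, 1) integrate f = exp(-t) against the kernel
piece [1, ∞): integrate t**(-5/2) against the kernel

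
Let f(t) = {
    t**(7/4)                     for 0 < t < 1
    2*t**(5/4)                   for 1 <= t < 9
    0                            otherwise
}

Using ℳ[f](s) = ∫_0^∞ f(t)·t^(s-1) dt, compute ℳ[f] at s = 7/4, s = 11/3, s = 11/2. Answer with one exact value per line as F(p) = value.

F(7/4) = 10198/21
F(11/3) = -852/3835 + 472392*3**(5/6)/59
F(11/2) = -124/783 + 472392*sqrt(3)

strip the power substitution: t**(7/2) on [0, 1); 2*t**(5/2) on [1, 3)
the shared t-power comes off first: t**(3/2) on [0, 1); 2*sqrt(t) on [1, 3)
along the cuts 1, ℳ[f](s) splits into 2 integrals
∫ t**(7/4)·t^(s-1) over [0, 1)
between 1 and 9 the integrand is 2*t**(5/4)·t^(s-1)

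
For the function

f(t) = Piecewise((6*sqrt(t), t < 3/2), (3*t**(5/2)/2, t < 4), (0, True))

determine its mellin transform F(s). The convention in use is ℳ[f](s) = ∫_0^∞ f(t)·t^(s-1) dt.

decompose at 3/2; ℳ[f](s) sums the 2 pieces' integrals
segment 0 to 3/2 holds 6*sqrt(t); add its integral
[3/2, 4) adds the kernel integral of 3*t**(5/2)/2

3*(512*2**(3*s)*s + 256*2**(3*s) + 14*3**s*sqrt(6)*s + 71*3**s*sqrt(6))/(8*2**s*(4*s**2 + 12*s + 5))
  Re(s) > -1/2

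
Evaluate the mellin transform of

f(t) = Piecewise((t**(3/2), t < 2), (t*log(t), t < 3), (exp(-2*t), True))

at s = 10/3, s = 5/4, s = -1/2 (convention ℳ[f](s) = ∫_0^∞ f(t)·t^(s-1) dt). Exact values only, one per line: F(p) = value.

F(10/3) = -729*3**(1/3)/169 - 48*2**(1/3)*log(2)/13 + 2**(2/3)*uppergamma(10/3, 6)/16 + 144*2**(1/3)/169 + 96*2**(5/6)/29 + 243*3**(1/3)*log(3)/13
F(5/4) = -16*3**(1/4)/9 + 2**(3/4)*uppergamma(5/4, 6)/4 + 64*2**(1/4)/81 + 16*2**(3/4)/11 + log(3**(4*3**(1/4))/2**(16*2**(1/4)/9))
F(-1/2) = -4*sqrt(3) - 2*sqrt(2)*sqrt(pi)*erfc(sqrt(6)) + 2*sqrt(3)*exp(-6)/3 + sqrt(6)*log(3**(3*sqrt(2))/2**(2*sqrt(3)))/3 + 2 + 4*sqrt(2)

along the cuts 2, 3, ℳ[f](s) splits into 3 integrals
segment [0, 2) carries t**(3/2); integrate it
over [2, 3), the kernel integral of t*log(t) enters the sum
segment [3, ∞) carries exp(-2*t); integrate it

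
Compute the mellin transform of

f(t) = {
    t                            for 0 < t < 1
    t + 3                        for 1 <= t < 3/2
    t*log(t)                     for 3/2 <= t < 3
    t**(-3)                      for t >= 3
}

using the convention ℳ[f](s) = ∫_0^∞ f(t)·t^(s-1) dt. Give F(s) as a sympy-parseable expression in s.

(-162*2**s*s*(s - 3)*(s**2 + 2*s + 1) - 162*2**s*(s - 3)*(s**2 + 2*s + 1) - 81*3**s*s**2*(s - 3)*(s + 1)*log(3) + 81*3**s*s**2*(s - 3)*(s + 1)*log(2) - 81*3**s*s*(s - 3)*(s + 1)*log(3) + 81*3**s*s*(s - 3)*(s + 1)*log(2) + 81*3**s*s*(s - 3)*(s + 1) + 243*3**s*s*(s - 3)*(s**2 + 2*s + 1) + 162*3**s*(s - 3)*(s**2 + 2*s + 1) + 162*6**s*s**2*(s - 3)*(s + 1)*log(3) - 162*6**s*s*(s - 3)*(s + 1) + 162*6**s*s*(s - 3)*(s + 1)*log(3) - 2*6**s*s*(s + 1)*(s**2 + 2*s + 1))/(54*2**s*s*(s - 3)*(s + 1)*(s**2 + 2*s + 1))
  -1 < Re(s) < 3

the 4 pieces separated at 1, 3/2, 3 each add one integral
for t in [0, 1): the term is ∫ t·t^(s-1)
between 1 and 3/2 the integrand is (t + 3)·t^(s-1)
on [3/2, 3) integrate f = t*log(t) against the kernel
on [3, ∞): add ∫ t**(-3)·t^(s-1) dt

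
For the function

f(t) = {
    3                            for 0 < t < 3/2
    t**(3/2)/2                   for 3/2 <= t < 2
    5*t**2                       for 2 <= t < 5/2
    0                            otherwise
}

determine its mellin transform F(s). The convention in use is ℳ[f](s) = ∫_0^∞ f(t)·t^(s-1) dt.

(2**(s + 3/2)*s*(s + 2) - 5*2**(s + 2)*s*(2*s + 3) + 3*(3/2)**s*(s + 2)*(2*s + 3) - (3/2)**(s + 3/2)*s*(s + 2) + 5*(5/2)**(s + 2)*s*(2*s + 3))/(s*(s + 2)*(2*s + 3))
  Re(s) > 0

treat the 3 regions marked off by 3/2, 2 separately and sum
between 0 and 3/2 the integrand is 3·t^(s-1)
for t in [3/2, 2): the term is ∫ t**(3/2)/2·t^(s-1)
[2, 5/2) adds the kernel integral of 5*t**2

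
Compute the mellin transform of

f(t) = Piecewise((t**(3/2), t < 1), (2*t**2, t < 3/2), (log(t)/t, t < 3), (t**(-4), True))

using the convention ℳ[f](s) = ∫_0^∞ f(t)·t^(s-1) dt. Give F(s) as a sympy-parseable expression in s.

decompose at 1, 3/2, 3; ℳ[f](s) sums the 4 pieces' integrals
∫ over [0, 1) of t**(3/2)·t^(s-1) joins the sum
for t in [1, 3/2): the term is ∫ 2*t**2·t^(s-1)
for t in [3/2, 3): the term is ∫ log(t)/t·t^(s-1)
segment 3 to ∞ holds t**(-4); add its integral

(324*2**s*(s - 4)*(s + 2)*(s**2 - 2*s + 1) - 324*2**s*(s - 4)*(2*s + 3)*(s**2 - 2*s + 1) - 108*3**s*s*(s - 4)*(s + 2)*(2*s + 3)*log(3) + 108*3**s*s*(s - 4)*(s + 2)*(2*s + 3)*log(2) - 108*3**s*(s - 4)*(s + 2)*(2*s + 3)*log(2) + 108*3**s*(s - 4)*(s + 2)*(2*s + 3) + 108*3**s*(s - 4)*(s + 2)*(2*s + 3)*log(3) + 729*3**s*(s - 4)*(2*s + 3)*(s**2 - 2*s + 1) + 54*6**s*s*(s - 4)*(s + 2)*(2*s + 3)*log(3) - 54*6**s*(s - 4)*(s + 2)*(2*s + 3)*log(3) - 54*6**s*(s - 4)*(s + 2)*(2*s + 3) - 2*6**s*(s + 2)*(2*s + 3)*(s**2 - 2*s + 1))/(162*2**s*(s - 4)*(s + 2)*(2*s + 3)*(s**2 - 2*s + 1))
  -3/2 < Re(s) < 4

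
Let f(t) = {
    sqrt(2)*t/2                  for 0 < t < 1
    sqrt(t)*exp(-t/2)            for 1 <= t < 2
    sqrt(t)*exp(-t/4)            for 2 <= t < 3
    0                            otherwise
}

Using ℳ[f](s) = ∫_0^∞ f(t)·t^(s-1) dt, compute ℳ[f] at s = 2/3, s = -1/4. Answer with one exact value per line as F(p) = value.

F(2/3) = -4*2**(1/3)*uppergamma(7/6, 3/4) - 2*2**(1/6)*uppergamma(7/6, 1) + 3*sqrt(2)/10 + 2*2**(1/6)*uppergamma(7/6, 1/2) + 4*2**(1/3)*uppergamma(7/6, 1/2)
F(-1/4) = -sqrt(2)*uppergamma(1/4, 3/4) - 2**(1/4)*uppergamma(1/4, 1) + 2**(1/4)*uppergamma(1/4, 1/2) + sqrt(2)*uppergamma(1/4, 1/2) + 2*sqrt(2)/3

remove the shared t-power first: sqrt(2)*sqrt(t)/2 on [0, 1); exp(-t/2) on [1, 2); exp(-t/4) on [2, 3)
reversing the common scale on t: sqrt(t) on [0, 1/2); exp(-t) on [1/2, 1); exp(-t/2) on [1, 3/2)
along the cuts 1, 2, ℳ[f](s) splits into 3 integrals
segment [0, 1) carries sqrt(2)*t/2; integrate it
over [1, 2), the kernel integral of sqrt(t)*exp(-t/2) enters the sum
for t in [2, 3): the term is ∫ sqrt(t)*exp(-t/4)·t^(s-1)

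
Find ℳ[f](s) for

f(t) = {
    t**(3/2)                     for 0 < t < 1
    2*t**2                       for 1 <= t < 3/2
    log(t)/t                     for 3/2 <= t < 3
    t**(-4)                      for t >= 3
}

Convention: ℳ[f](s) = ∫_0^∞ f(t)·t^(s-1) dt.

(324*2**s*(s - 4)*(s + 2)*(s**2 - 2*s + 1) - 324*2**s*(s - 4)*(2*s + 3)*(s**2 - 2*s + 1) - 108*3**s*s*(s - 4)*(s + 2)*(2*s + 3)*log(3) + 108*3**s*s*(s - 4)*(s + 2)*(2*s + 3)*log(2) - 108*3**s*(s - 4)*(s + 2)*(2*s + 3)*log(2) + 108*3**s*(s - 4)*(s + 2)*(2*s + 3) + 108*3**s*(s - 4)*(s + 2)*(2*s + 3)*log(3) + 729*3**s*(s - 4)*(2*s + 3)*(s**2 - 2*s + 1) + 54*6**s*s*(s - 4)*(s + 2)*(2*s + 3)*log(3) - 54*6**s*(s - 4)*(s + 2)*(2*s + 3)*log(3) - 54*6**s*(s - 4)*(s + 2)*(2*s + 3) - 2*6**s*(s + 2)*(2*s + 3)*(s**2 - 2*s + 1))/(162*2**s*(s - 4)*(s + 2)*(2*s + 3)*(s**2 - 2*s + 1))
  -3/2 < Re(s) < 4

decompose at 1, 3/2, 3; ℳ[f](s) sums the 4 pieces' integrals
piece [0, 1): integrate t**(3/2) against the kernel
piece [1, 3/2): integrate 2*t**2 against the kernel
piece [3/2, 3): integrate log(t)/t against the kernel
the [3, ∞) slice contributes ∫ t**(-4)·t^(s-1) dt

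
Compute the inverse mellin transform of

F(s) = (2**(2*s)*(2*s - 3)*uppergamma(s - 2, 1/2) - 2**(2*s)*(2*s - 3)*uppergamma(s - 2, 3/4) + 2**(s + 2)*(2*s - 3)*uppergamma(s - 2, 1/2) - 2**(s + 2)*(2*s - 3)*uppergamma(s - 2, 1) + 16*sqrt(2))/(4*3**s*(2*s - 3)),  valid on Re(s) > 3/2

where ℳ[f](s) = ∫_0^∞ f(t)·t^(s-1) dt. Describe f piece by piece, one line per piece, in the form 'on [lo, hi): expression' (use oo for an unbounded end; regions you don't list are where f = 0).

the common scale on t comes off first: t**(-3/2) on [0, 1/2); exp(-t)/t**2 on [1/2, 1); exp(-t/2)/t**2 on [1, 3/2)
strip the shared t-power: 1/sqrt(t) on [0, 1/2); exp(-t)/t on [1/2, 1); exp(-t/2)/t on [1, 3/2)
remove the shared t-power first: sqrt(t) on [0, 1/2); exp(-t) on [1/2, 1); exp(-t/2) on [1, 3/2)
along the cuts 1/3, 2/3, ℳ[f](s) splits into 3 integrals
∫ 2*sqrt(6)/(9*t**(3/2))·t^(s-1) over [0, 1/3)
∫ 4*exp(-3*t/2)/(9*t**2)·t^(s-1) over [1/3, 2/3)
the [2/3, 1) slice contributes ∫ 4*exp(-3*t/4)/(9*t**2)·t^(s-1) dt

on [0, 1/3): 2*sqrt(6)/(9*t**(3/2))
on [1/3, 2/3): 4*exp(-3*t/2)/(9*t**2)
on [2/3, 1): 4*exp(-3*t/4)/(9*t**2)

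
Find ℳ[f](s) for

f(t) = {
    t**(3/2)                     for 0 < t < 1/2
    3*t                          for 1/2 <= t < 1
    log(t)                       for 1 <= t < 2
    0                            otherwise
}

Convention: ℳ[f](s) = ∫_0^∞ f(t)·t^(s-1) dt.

linearity at 1/2, 1 turns ℳ[f](s) into 3 summed integrals
over [0, 1/2), the kernel integral of t**(3/2) enters the sum
on [1/2, 1) integrate f = 3*t against the kernel
on [1, 2) integrate f = log(t) against the kernel

(-2*2**(2*s)*(s + 1)*(2*s + 3) + 6*2**s*s**2*(2*s + 3) + 2*2**s*(s + 1)*(2*s + 3) + 4**s*s*(s + 1)*(2*s + 3)*log(4) + sqrt(2)*s**2*(s + 1) - 3*s**2*(2*s + 3))/(2*2**s*s**2*(s + 1)*(2*s + 3))
  Re(s) > -3/2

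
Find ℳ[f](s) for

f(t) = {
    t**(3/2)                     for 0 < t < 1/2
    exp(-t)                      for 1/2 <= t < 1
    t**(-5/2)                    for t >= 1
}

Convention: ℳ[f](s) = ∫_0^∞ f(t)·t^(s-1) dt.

(2*2**s*(2*s - 5)*(2*s + 3)*uppergamma(s, 1/2) - 2*2**s*(2*s - 5)*(2*s + 3)*uppergamma(s, 1) - 4*2**s*(2*s + 3) + sqrt(2)*(2*s - 5))/(2*2**s*(2*s - 5)*(2*s + 3))
  -3/2 < Re(s) < 5/2

integrate the 3 segments split at 1/2, 1, then add the results
piece [0, 1/2): integrate t**(3/2) against the kernel
∫ exp(-t)·t^(s-1) over [1/2, 1)
for t in [1, ∞): the term is ∫ t**(-5/2)·t^(s-1)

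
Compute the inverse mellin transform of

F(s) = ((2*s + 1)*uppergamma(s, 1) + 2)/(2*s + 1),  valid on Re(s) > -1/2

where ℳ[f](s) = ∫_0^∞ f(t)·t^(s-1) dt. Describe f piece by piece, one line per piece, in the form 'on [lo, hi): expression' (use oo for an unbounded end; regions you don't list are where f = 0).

integrate the 2 segments split at 1, then add the results
segment 0 to 1 holds sqrt(t); add its integral
on [1, ∞): add ∫ exp(-t)·t^(s-1) dt

on [0, 1): sqrt(t)
on [1, oo): exp(-t)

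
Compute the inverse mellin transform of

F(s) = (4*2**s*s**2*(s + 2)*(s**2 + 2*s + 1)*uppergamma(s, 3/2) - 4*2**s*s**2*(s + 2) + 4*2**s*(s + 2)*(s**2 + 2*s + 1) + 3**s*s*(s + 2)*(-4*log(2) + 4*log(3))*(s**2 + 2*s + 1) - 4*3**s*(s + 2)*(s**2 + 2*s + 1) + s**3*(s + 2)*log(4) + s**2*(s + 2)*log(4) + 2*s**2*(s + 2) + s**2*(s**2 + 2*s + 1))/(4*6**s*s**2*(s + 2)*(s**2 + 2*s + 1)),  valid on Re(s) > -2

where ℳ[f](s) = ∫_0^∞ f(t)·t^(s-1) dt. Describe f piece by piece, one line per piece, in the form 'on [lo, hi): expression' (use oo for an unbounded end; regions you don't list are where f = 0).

invert the common scale on t to get t**2 on [0, 1/2); t*log(t) on [1/2, 1); log(t) on [1, 3/2); …
slice at 1/6, 1/3, 1/2, transform all 4 pieces, and sum them
on [0, 1/6): add ∫ 9*t**2·t^(s-1) dt
for t in [1/6, 1/3): the term is ∫ 3*t*log(3*t)·t^(s-1)
segment 1/3 to 1/2 holds log(3*t); add its integral
on [1/2, ∞) integrate f = exp(-3*t) against the kernel

on [0, 1/6): 9*t**2
on [1/6, 1/3): 3*t*log(3*t)
on [1/3, 1/2): log(3*t)
on [1/2, oo): exp(-3*t)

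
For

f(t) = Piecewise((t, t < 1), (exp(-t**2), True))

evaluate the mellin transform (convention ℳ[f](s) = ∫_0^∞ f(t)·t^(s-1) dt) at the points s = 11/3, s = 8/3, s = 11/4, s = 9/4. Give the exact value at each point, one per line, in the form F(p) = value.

back out the power substitution: sqrt(t) on [0, 1); exp(-t) on [1, ∞)
breakpoints 1: one integral from each of the 2 segments
on [0, 1) integrate f = t against the kernel
the [1, ∞) slice contributes ∫ exp(-t**2)·t^(s-1) dt

F(11/3) = 3/14 + uppergamma(11/6, 1)/2
F(8/3) = uppergamma(4/3, 1)/2 + 3/11
F(11/4) = uppergamma(11/8, 1)/2 + 4/15
F(9/4) = uppergamma(9/8, 1)/2 + 4/13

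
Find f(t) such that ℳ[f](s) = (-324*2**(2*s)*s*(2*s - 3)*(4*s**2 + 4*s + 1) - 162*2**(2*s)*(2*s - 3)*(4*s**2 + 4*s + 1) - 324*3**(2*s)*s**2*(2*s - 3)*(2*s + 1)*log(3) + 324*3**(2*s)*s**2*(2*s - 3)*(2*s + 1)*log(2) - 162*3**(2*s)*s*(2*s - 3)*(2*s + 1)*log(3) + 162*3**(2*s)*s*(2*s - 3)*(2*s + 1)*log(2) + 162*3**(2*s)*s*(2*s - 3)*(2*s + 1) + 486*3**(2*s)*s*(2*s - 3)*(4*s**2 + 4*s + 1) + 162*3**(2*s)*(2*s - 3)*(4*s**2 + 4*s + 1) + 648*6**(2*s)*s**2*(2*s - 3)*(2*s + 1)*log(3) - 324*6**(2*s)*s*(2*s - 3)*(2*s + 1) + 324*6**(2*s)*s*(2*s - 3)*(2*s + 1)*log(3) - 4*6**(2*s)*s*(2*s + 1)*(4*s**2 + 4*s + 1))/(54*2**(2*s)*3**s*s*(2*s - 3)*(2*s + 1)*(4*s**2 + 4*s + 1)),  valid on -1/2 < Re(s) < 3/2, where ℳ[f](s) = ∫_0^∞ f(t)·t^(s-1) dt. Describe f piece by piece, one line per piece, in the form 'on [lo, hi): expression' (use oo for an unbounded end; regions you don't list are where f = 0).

on [0, 1/3): sqrt(3)*sqrt(t)
on [1/3, 3/4): sqrt(3)*sqrt(t) + 3
on [3/4, 3): sqrt(3)*sqrt(t)*log(sqrt(3)*sqrt(t))
on [3, oo): sqrt(3)/(9*t**(3/2))

undo the common scale on t: sqrt(t) on [0, 1); sqrt(t) + 3 on [1, 9/4); sqrt(t)*log(sqrt(t)) on [9/4, 9); …
strip the power substitution: t on [0, 1); t + 3 on [1, 3/2); t*log(t) on [3/2, 3); …
along the cuts 1/3, 3/4, 3, ℳ[f](s) splits into 4 integrals
on [0, 1/3): add ∫ sqrt(3)*sqrt(t)·t^(s-1) dt
over [1/3, 3/4), the kernel integral of (sqrt(3)*sqrt(t) + 3) enters the sum
∫ sqrt(3)*sqrt(t)*log(sqrt(3)*sqrt(t))·t^(s-1) over [3/4, 3)
segment 3 to ∞ holds sqrt(3)/(9*t**(3/2)); add its integral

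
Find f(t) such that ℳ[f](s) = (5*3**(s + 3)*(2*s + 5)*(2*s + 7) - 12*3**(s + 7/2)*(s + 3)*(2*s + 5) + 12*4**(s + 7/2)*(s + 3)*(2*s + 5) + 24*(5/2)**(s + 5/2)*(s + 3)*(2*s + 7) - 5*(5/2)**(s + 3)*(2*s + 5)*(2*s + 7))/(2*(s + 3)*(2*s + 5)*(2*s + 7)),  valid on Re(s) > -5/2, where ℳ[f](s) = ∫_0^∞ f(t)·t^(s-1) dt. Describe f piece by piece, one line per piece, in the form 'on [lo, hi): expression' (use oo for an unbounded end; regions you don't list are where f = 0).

on [0, 5/2): 6*t**(5/2)
on [5/2, 3): 5*t**3/2
on [3, 4): 3*t**(7/2)

slice at 5/2, 3, transform all 3 pieces, and sum them
piece [0, 5/2): integrate 6*t**(5/2) against the kernel
on [5/2, 3) integrate f = 5*t**3/2 against the kernel
∫ over [3, 4) of 3*t**(7/2)·t^(s-1) joins the sum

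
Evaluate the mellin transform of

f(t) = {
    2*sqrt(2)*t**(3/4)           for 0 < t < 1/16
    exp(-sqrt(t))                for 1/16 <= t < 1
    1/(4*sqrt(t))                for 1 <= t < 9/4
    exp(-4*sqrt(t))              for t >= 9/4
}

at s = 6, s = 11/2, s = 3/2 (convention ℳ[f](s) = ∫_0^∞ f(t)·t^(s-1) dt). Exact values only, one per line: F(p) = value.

F(6) = -217010224*exp(-1) + sqrt(2)/452984832 + 175099/45056 + 61640757*exp(-6)/32768 + 214975636319885*exp(-1/4)/2097152
F(11/2) = -19728202*exp(-1) + sqrt(2)/104857600 + 5474871*exp(-6)/8192 + 11605/4096 + 4885809916361*exp(-1/4)/524288
F(3/2) = -10*exp(-1) + sqrt(2)/576 + 25*exp(-6)/16 + 5/16 + 41*exp(-1/4)/8

strip the power substitution: 2*sqrt(2)*t**(3/2) on [0, 1/4); exp(-t) on [1/4, 1); 1/(4*t) on [1, 3/2); …
back out the common scale on t: t**(3/2) on [0, 1/2); exp(-t/2) on [1/2, 2); 1/(2*t) on [2, 3); …
f breaks at 1/16, 1, 9/4 into 4 integrals to sum
segment [0, 1/16) carries 2*sqrt(2)*t**(3/4); integrate it
the [1/16, 1) slice contributes ∫ exp(-sqrt(t))·t^(s-1) dt
on [1, 9/4) integrate f = 1/(4*sqrt(t)) against the kernel
segment 9/4 to ∞ holds exp(-4*sqrt(t)); add its integral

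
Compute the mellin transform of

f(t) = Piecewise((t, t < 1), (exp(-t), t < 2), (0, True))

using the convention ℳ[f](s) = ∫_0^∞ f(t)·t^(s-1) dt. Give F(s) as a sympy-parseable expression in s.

cuts at 1: linearity sums the 2 kernel integrals
segment [0, 1) carries t; integrate it
∫ exp(-t)·t^(s-1) over [1, 2)

((s + 1)*uppergamma(s, 1) - (s + 1)*uppergamma(s, 2) + 1)/(s + 1)
  Re(s) > -1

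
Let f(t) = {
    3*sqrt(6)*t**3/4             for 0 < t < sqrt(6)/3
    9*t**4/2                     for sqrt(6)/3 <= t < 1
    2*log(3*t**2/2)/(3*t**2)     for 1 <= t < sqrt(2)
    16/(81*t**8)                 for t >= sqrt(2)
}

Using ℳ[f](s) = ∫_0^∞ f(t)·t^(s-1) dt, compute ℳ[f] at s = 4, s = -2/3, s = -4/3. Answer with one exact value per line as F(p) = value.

F(4) = 1759/9072 + log(2)/3 + log(3)/3
F(-2/3) = -3*2**(2/3)*3**(1/3)/35 - log(2)/4 - 2**(2/3)*log(3)/16 - 1037*2**(2/3)/22464 + log(3)/4 + 123/80
F(-4/3) = -3*2**(1/3)*3**(2/3)/40 - log(2)/5 - 2**(1/3)*log(3)/20 - 1109*2**(1/3)/37800 + log(3)/5 + 723/400

remove the power substitution first: 3*sqrt(6)*t**(3/2)/4 on [0, 2/3); 9*t**2/2 on [2/3, 1); 2*log(3*t/2)/(3*t) on [1, 2); …
strip the common scale on t: t**(3/2) on [0, 1); 2*t**2 on [1, 3/2); log(t)/t on [3/2, 3); …
linearity at sqrt(6)/3, 1, sqrt(2) turns ℳ[f](s) into 4 summed integrals
piece [0, sqrt(6)/3): integrate 3*sqrt(6)*t**3/4 against the kernel
segment [sqrt(6)/3, 1) carries 9*t**4/2; integrate it
on [1, sqrt(2)) integrate f = 2*log(3*t**2/2)/(3*t**2) against the kernel
segment sqrt(2) to ∞ holds 16/(81*t**8); add its integral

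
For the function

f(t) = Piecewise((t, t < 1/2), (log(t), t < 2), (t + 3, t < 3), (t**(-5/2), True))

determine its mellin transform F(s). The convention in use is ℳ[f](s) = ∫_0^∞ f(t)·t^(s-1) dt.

linearity at 1/2, 2, 3 turns ℳ[f](s) into 4 summed integrals
over [0, 1/2), the kernel integral of t enters the sum
for t in [1/2, 2): the term is ∫ log(t)·t^(s-1)
between 2 and 3 the integrand is (t + 3)·t^(s-1)
∫ t**(-5/2)·t^(s-1) over [3, ∞)

(-270*2**(2*s)*s**2*(2*s - 5) + 54*2**(2*s)*s*(s + 1)*(2*s - 5)*log(2) - 162*2**(2*s)*s*(2*s - 5) - 54*2**(2*s)*(s + 1)*(2*s - 5) - 4*sqrt(3)*6**s*s**2*(s + 1) + 324*6**s*s**2*(2*s - 5) + 162*6**s*s*(2*s - 5) + 27*s**2*(2*s - 5) + 54*s*(s + 1)*(2*s - 5)*log(2) + (2*s - 5)*(54*s + 54))/(54*2**s*s**2*(s + 1)*(2*s - 5))
  -1 < Re(s) < 5/2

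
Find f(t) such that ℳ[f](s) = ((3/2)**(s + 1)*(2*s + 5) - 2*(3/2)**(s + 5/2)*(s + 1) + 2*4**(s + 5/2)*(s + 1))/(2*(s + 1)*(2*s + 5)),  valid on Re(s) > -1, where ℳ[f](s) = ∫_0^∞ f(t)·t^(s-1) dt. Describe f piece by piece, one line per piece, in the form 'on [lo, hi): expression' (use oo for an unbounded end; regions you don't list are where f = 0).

on [0, 3/2): t/2
on [3/2, 4): t**(5/2)/2

along the cuts 3/2, ℳ[f](s) splits into 2 integrals
segment [0, 3/2) carries t/2; integrate it
over [3/2, 4), the kernel integral of t**(5/2)/2 enters the sum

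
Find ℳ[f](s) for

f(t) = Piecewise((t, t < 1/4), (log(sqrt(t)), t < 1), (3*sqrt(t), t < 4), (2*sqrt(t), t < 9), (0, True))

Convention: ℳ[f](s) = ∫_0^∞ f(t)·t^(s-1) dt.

reversing the power substitution: t**2 on [0, 1/2); log(t) on [1/2, 1); 3*t on [1, 2); …
back out the shared t-power: t on [0, 1/2); log(t)/t on [1/2, 1); 3 on [1, 2); …
slice at 1/4, 1, 4, transform all 4 pieces, and sum them
∫ over [0, 1/4) of t·t^(s-1) joins the sum
for t in [1/4, 1): the term is ∫ log(sqrt(t))·t^(s-1)
piece [1, 4): integrate 3*sqrt(t) against the kernel
on [4, 9) integrate f = 2*sqrt(t) against the kernel

(16*2**(4*s)*s**3 + 16*2**(4*s)*s**2 - 24*2**(2*s)*s**3 - 28*2**(2*s)*s**2 - 6*2**(2*s)*s - 2*2**(2*s) + 48*6**(2*s)*s**3 + 48*6**(2*s)*s**2 + 2*s**3 + 8*s**3*log(2) + 5*s**2 + 12*s**2*log(2) + 4*s*log(2) + 6*s + 2)/(4*2**(2*s)*s**2*(2*s**2 + 3*s + 1))
  Re(s) > -1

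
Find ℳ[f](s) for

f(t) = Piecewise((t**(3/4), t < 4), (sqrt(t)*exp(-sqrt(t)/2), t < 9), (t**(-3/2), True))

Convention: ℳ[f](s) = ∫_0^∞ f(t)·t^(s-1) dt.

undo the power substitution: t**(3/2) on [0, 2); t*exp(-t/2) on [2, 3); t**(-3) on [3, ∞)
remove the shared t-power first: sqrt(t) on [0, 2); exp(-t/2) on [2, 3); t**(-4) on [3, ∞)
split f at 4, 9: ℳ[f](s) collects 3 kernel integrals
∫ t**(3/4)·t^(s-1) over [0, 4)
for t in [4, 9): the term is ∫ sqrt(t)*exp(-sqrt(t)/2)·t^(s-1)
[9, ∞) adds the kernel integral of t**(-3/2)

2*(54*2**(2*s)*(2*s - 3)*(4*s + 3)*uppergamma(2*s + 1, 1) - 54*2**(2*s)*(2*s - 3)*(4*s + 3)*uppergamma(2*s + 1, 3/2) + 108*2**(2*s + 1/2)*(2*s - 3) - 3**(2*s)*(4*s + 3))/(27*(2*s - 3)*(4*s + 3))
  -3/4 < Re(s) < 3/2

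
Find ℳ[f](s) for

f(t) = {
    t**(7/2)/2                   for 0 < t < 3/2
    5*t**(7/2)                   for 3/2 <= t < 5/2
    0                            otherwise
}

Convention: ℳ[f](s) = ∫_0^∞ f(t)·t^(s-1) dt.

(-9*(3/2)**(s + 7/2) + 10*(5/2)**(s + 7/2))/(2*s + 7)
  Re(s) > -7/2

integrate the 2 segments split at 3/2, then add the results
between 0 and 3/2 the integrand is t**(7/2)/2·t^(s-1)
∫ over [3/2, 5/2) of 5*t**(7/2)·t^(s-1) joins the sum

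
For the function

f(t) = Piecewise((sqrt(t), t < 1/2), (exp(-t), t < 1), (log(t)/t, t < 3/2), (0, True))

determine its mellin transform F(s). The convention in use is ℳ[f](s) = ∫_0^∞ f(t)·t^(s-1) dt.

slice at 1/2, 1, transform all 3 pieces, and sum them
on [0, 1/2): add ∫ sqrt(t)·t^(s-1) dt
[1/2, 1) adds the kernel integral of exp(-t)
∫ over [1, 3/2) of log(t)/t·t^(s-1) joins the sum

(3*2**s*(2*s + 1)*(s**2 - 2*s + 1)*uppergamma(s, 1/2) - 3*2**s*(2*s + 1)*(s**2 - 2*s + 1)*uppergamma(s, 1) + 3*2**s*(2*s + 1) + 3**s*s*(2*s + 1)*(-2*log(2) + 2*log(3)) - 2*3**s*(2*s + 1) + 3**s*(2*s + 1)*(-2*log(3) + 2*log(2)) + 3*sqrt(2)*(s**2 - 2*s + 1))/(3*2**s*(2*s + 1)*(s**2 - 2*s + 1))
  Re(s) > -1/2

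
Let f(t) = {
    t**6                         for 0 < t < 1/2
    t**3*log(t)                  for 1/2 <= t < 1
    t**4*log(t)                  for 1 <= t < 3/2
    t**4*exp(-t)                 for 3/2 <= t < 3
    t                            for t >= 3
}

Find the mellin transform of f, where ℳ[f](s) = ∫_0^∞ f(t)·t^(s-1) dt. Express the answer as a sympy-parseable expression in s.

back out the power substitution: t**3 on [0, 1/4); t**(3/2)*log(sqrt(t)) on [1/4, 1); t**2*log(sqrt(t)) on [1, 9/4); …
back out the shared t-power: t on [0, 1/4); log(sqrt(t))/sqrt(t) on [1/4, 1); log(sqrt(t)) on [1, 9/4); …
undo the power substitution: t**2 on [0, 1/2); log(t)/t on [1/2, 1); log(t) on [1, 3/2); …
cuts at 1/2, 1, 3/2, 3: linearity sums the 5 kernel integrals
for t in [0, 1/2): the term is ∫ t**6·t^(s-1)
piece [1/2, 1): integrate t**3*log(t) against the kernel
the [1, 3/2) slice contributes ∫ t**4*log(t)·t^(s-1) dt
piece [3/2, 3): integrate t**4*exp(-t) against the kernel
∫ over [3, ∞) of t·t^(s-1) joins the sum

2**(-s - 4)*(432*2**(s + 4)*(s/2 + 2)**2*(s + 1)*(s + 6)*(-2*s + 4*(s/2 + 2)**2 - 7)*uppergamma(s + 4, 3/2) - 432*2**(s + 4)*(s/2 + 2)**2*(s + 1)*(s + 6)*(-2*s + 4*(s/2 + 2)**2 - 7)*uppergamma(s + 4, 3) - 432*2**(s + 4)*(s/2 + 2)**2*(s + 1)*(s + 6) + 108*2**(s + 4)*(s + 1)*(s + 6)*(-2*s + 4*(s/2 + 2)**2 - 7) - 216*3**(s + 4)*(s/2 + 2)*(s + 1)*(s + 6)*(-2*s + 4*(s/2 + 2)**2 - 7)*log(2) + 216*3**(s + 4)*(s/2 + 2)*(s + 1)*(s + 6)*(-2*s + 4*(s/2 + 2)**2 - 7)*log(3) - 108*3**(s + 4)*(s + 1)*(s + 6)*(-2*s + 4*(s/2 + 2)**2 - 7) - 16*6**(s + 4)*(s/2 + 2)**2*(s + 6)*(-2*s + 4*(s/2 + 2)**2 - 7) + 1728*(s/2 + 2)**3*(s + 1)*(s + 6)*log(2) - 864*(s/2 + 2)**2*(s + 1)*(s + 6)*log(2) + 864*(s/2 + 2)**2*(s + 1)*(s + 6) + 108*(s/2 + 2)**2*(s + 1)*(-2*s + 4*(s/2 + 2)**2 - 7))/(432*(s/2 + 2)**2*(s + 1)*(s + 6)*(-2*s + 4*(s/2 + 2)**2 - 7))
  -6 < Re(s) < -1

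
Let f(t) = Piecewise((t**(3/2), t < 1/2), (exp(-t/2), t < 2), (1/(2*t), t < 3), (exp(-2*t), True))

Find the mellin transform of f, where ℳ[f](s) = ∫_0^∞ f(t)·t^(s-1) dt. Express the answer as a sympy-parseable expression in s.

(12*24**s*(s - 1)*(2*s + 3)*uppergamma(s, 1/4) - 12*24**s*(s - 1)*(2*s + 3)*uppergamma(s, 1) - 3*24**s*(2*s + 3) + 2*36**s*(2*s + 3) + 12*6**s*(s - 1)*(2*s + 3)*uppergamma(s, 6) + 6*sqrt(2)*6**s*(s - 1))/(12*12**s*(s - 1)*(2*s + 3))
  Re(s) > -3/2

f breaks at 1/2, 2, 3 into 4 integrals to sum
the [0, 1/2) slice contributes ∫ t**(3/2)·t^(s-1) dt
[1/2, 2) adds the kernel integral of exp(-t/2)
segment [2, 3) carries 1/(2*t); integrate it
piece [3, ∞): integrate exp(-2*t) against the kernel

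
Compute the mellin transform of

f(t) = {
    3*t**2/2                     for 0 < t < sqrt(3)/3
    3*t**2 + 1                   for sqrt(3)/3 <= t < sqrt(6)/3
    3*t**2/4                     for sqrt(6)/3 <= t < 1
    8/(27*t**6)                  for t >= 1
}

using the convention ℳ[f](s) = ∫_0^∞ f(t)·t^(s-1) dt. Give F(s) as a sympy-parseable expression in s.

(sqrt(3)/3)**s*(270*2**(s/2)*s*(s - 6) + 216*2**(s/2)*(s - 6) + 81*3**(s/2)*s*(s - 6) - 32*3**(s/2)*s*(s + 2) - 162*s*(s - 6) - 216*s + 1296)/(108*s*(s - 6)*(s + 2))
  -2 < Re(s) < 6

undo the power substitution: 3*t/2 on [0, 1/3); 3*t + 1 on [1/3, 2/3); 3*t/4 on [2/3, 1); …
undo the common scale on t: t on [0, 1/2); 2*t + 1 on [1/2, 1); t/2 on [1, 3/2); …
breakpoints sqrt(3)/3, sqrt(6)/3, 1: one integral from each of the 4 segments
[0, sqrt(3)/3) adds the kernel integral of 3*t**2/2
on [sqrt(3)/3, sqrt(6)/3) integrate f = (3*t**2 + 1) against the kernel
over [sqrt(6)/3, 1), the kernel integral of 3*t**2/4 enters the sum
∫ 8/(27*t**6)·t^(s-1) over [1, ∞)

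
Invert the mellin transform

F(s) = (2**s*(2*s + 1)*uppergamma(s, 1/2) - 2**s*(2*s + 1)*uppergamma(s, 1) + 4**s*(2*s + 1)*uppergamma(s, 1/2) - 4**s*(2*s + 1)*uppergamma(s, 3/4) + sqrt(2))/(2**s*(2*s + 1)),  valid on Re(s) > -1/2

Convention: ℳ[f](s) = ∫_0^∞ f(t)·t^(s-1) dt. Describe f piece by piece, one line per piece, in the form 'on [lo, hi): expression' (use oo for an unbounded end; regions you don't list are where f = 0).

on [0, 1/2): sqrt(t)
on [1/2, 1): exp(-t)
on [1, 3/2): exp(-t/2)

cuts at 1/2, 1: linearity sums the 3 kernel integrals
on [0, 1/2): add ∫ sqrt(t)·t^(s-1) dt
∫ exp(-t)·t^(s-1) over [1/2, 1)
∫ over [1, 3/2) of exp(-t/2)·t^(s-1) joins the sum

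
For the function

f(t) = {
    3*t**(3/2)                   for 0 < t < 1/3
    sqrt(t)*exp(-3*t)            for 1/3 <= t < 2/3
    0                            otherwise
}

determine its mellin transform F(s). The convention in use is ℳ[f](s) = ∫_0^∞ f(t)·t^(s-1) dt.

3**(-s - 1/2)*((s + 3/2)*uppergamma(s + 1/2, 1) - (s + 3/2)*uppergamma(s + 1/2, 2) + 1)/(s + 3/2)
  Re(s) > -3/2

back out the shared t-power: 3*t on [0, 1/3); exp(-3*t) on [1/3, 2/3)
the common scale on t comes off first: t on [0, 1); exp(-t) on [1, 2)
summing 2 kernel integrals split by 1/3 yields ℳ[f](s)
over [0, 1/3), the kernel integral of 3*t**(3/2) enters the sum
on [1/3, 2/3): add ∫ sqrt(t)*exp(-3*t)·t^(s-1) dt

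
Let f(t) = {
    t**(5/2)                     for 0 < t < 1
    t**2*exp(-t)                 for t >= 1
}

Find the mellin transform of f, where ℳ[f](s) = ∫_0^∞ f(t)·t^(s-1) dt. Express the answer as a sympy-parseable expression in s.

((2*s + 5)*uppergamma(s + 2, 1) + 2)/(2*s + 5)
  Re(s) > -5/2

remove the shared t-power first: sqrt(t) on [0, 1); exp(-t) on [1, ∞)
linearity at 1 turns ℳ[f](s) into 2 summed integrals
[0, 1) adds the kernel integral of t**(5/2)
[1, ∞) adds the kernel integral of t**2*exp(-t)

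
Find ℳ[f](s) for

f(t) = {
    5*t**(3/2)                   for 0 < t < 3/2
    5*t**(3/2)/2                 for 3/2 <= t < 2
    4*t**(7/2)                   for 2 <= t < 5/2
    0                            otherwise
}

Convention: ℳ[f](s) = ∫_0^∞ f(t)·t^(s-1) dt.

(5*2**(s + 3/2)*(2*s + 7) - 8*2**(s + 7/2)*(2*s + 3) + 5*(3/2)**(s + 3/2)*(2*s + 7) + 8*(5/2)**(s + 7/2)*(2*s + 3))/((2*s + 3)*(2*s + 7))
  Re(s) > -3/2

the 3 pieces separated at 3/2, 2 each add one integral
piece [0, 3/2): integrate 5*t**(3/2) against the kernel
∫ 5*t**(3/2)/2·t^(s-1) over [3/2, 2)
for t in [2, 5/2): the term is ∫ 4*t**(7/2)·t^(s-1)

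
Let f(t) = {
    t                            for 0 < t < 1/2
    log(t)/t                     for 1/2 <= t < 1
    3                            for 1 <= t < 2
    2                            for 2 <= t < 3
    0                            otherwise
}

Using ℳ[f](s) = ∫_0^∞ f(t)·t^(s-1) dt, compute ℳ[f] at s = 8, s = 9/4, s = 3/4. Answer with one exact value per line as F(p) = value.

the 4 pieces separated at 1/2, 1, 2 each add one integral
[0, 1/2) adds the kernel integral of t
segment 1/2 to 1 holds log(t)/t; add its integral
∫ over [1, 2) of 3·t^(s-1) joins the sum
between 2 and 3 the integrand is 2·t^(s-1)

F(8) = log(2)/896 + 377491477/225792
F(9/4) = 2**(3/4)*(-11544*2**(1/4) + 2340*log(2) + 2097 + 10400*sqrt(2) + 46800*6**(1/4))/11700
F(3/4) = 2**(1/4)*(-210*2**(3/4) - 84*log(2) + 28*sqrt(2) + 28*6**(3/4) + 339)/21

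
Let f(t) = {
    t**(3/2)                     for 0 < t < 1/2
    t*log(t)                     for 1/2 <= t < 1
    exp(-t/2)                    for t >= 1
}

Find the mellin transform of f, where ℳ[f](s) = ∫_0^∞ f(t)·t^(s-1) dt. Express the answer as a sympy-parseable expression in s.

(2*2**(2*s)*(2*s + 3)*(s**2 + 2*s + 1)*uppergamma(s, 1/2) - 2*2**s*(2*s + 3) + s*(2*s + 3)*log(2) + 2*s + (2*s + 3)*log(2) + sqrt(2)*(s**2 + 2*s + 1) + 3)/(2*2**s*(2*s + 3)*(s**2 + 2*s + 1))
  Re(s) > -3/2

along the cuts 1/2, 1, ℳ[f](s) splits into 3 integrals
∫ over [0, 1/2) of t**(3/2)·t^(s-1) joins the sum
segment [1/2, 1) carries t*log(t); integrate it
[1, ∞) adds the kernel integral of exp(-t/2)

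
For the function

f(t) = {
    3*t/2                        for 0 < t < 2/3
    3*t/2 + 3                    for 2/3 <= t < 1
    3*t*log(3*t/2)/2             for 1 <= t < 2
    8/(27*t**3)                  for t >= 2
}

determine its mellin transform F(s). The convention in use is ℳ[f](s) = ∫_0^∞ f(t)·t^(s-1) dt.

(-162*2**s*s*(s - 3)*(s**2 + 2*s + 1) - 162*2**s*(s - 3)*(s**2 + 2*s + 1) - 81*3**s*s**2*(s - 3)*(s + 1)*log(3) + 81*3**s*s**2*(s - 3)*(s + 1)*log(2) - 81*3**s*s*(s - 3)*(s + 1)*log(3) + 81*3**s*s*(s - 3)*(s + 1)*log(2) + 81*3**s*s*(s - 3)*(s + 1) + 243*3**s*s*(s - 3)*(s**2 + 2*s + 1) + 162*3**s*(s - 3)*(s**2 + 2*s + 1) + 162*6**s*s**2*(s - 3)*(s + 1)*log(3) - 162*6**s*s*(s - 3)*(s + 1) + 162*6**s*s*(s - 3)*(s + 1)*log(3) - 2*6**s*s*(s + 1)*(s**2 + 2*s + 1))/(54*3**s*s*(s - 3)*(s + 1)*(s**2 + 2*s + 1))
  -1 < Re(s) < 3

reversing the common scale on t: t on [0, 1); t + 3 on [1, 3/2); t*log(t) on [3/2, 3); …
integrate the 4 segments split at 2/3, 1, 2, then add the results
∫ over [0, 2/3) of 3*t/2·t^(s-1) joins the sum
∫ (3*t/2 + 3)·t^(s-1) over [2/3, 1)
on [1, 2) integrate f = 3*t*log(3*t/2)/2 against the kernel
for t in [2, ∞): the term is ∫ 8/(27*t**3)·t^(s-1)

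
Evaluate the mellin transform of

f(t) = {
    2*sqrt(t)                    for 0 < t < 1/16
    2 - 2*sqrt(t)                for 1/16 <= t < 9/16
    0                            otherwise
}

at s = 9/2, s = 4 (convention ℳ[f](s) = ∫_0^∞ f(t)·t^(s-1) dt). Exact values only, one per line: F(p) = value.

back out the power substitution: 2*t on [0, 1/4); 2 - 2*t on [1/4, 3/4)
remove the common scale on t first: t on [0, 1/2); 2 - t on [1/2, 3/2)
treat the 2 regions marked off by 1/16 separately and sum
over [0, 1/16), the kernel integral of 2*sqrt(t) enters the sum
on [1/16, 9/16) integrate f = (2 - 2*sqrt(t)) against the kernel

F(9/2) = 255857/23592960
F(4) = 9839/589824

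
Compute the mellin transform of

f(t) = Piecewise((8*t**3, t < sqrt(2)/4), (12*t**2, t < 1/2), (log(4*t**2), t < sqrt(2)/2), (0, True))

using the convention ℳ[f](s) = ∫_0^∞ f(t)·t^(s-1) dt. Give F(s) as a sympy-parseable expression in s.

invert the common scale on t to get t**3 on [0, sqrt(2)/2); 3*t**2 on [sqrt(2)/2, 1); log(t**2) on [1, sqrt(2))
the power substitution comes off first: t**(3/2) on [0, 1/2); 3*t on [1/2, 1); log(t) on [1, 2)
f breaks at sqrt(2)/4, 1/2 into 3 integrals to sum
the [0, sqrt(2)/4) slice contributes ∫ 8*t**3·t^(s-1) dt
segment sqrt(2)/4 to 1/2 holds 12*t**2; add its integral
over [1/2, sqrt(2)/2), the kernel integral of log(4*t**2) enters the sum

(sqrt(2)/4)**s*(12*2**(s/2)*s**2*(s + 3) + 8*2**(s/2)*(s + 2)*(s + 3) + 4*2**s*s*(s + 2)*(s + 3)*log(2) - 8*2**s*(s + 2)*(s + 3) + sqrt(2)*s**2*(s + 2) - 6*s**2*(s + 3))/(4*s**2*(s + 2)*(s + 3))
  Re(s) > -3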